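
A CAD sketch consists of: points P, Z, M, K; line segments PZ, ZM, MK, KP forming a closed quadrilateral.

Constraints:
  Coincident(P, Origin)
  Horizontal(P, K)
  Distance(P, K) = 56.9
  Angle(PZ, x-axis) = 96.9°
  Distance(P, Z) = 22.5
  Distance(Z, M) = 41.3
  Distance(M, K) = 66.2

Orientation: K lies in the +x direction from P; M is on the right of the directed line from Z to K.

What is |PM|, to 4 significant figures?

19.90

Checks: |ZM| = 41.30 ✓; |MK| = 66.20 ✓.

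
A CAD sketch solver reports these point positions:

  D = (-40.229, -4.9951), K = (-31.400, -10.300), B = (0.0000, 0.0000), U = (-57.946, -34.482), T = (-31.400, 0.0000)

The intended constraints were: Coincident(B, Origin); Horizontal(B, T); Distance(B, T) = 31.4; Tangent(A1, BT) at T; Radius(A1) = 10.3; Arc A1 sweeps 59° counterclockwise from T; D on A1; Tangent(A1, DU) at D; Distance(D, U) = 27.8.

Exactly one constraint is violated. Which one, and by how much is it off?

Distance(D, U) = 27.8 — off by 6.60.

B = (0.00, 0.00) ✓; B.y = 0.00, T.y = 0.00 ✓; |BT| = 31.40 ✓; ∠(KT, TB) = 90.00° ✓; |KT| = 10.30 ✓; bearing(K→D) − bearing(K→T) = 59.00° ✓; |KD| = 10.30 ✓; ∠(KD, DU) = 90.00° ✓; |DU| = 34.40 ✗.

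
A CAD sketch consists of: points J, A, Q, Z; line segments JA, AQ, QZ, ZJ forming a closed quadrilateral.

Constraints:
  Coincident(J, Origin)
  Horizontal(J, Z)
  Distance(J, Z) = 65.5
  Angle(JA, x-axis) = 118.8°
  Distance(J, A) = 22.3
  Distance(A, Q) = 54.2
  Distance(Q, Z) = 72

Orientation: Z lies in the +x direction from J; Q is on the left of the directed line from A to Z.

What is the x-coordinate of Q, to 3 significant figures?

25.5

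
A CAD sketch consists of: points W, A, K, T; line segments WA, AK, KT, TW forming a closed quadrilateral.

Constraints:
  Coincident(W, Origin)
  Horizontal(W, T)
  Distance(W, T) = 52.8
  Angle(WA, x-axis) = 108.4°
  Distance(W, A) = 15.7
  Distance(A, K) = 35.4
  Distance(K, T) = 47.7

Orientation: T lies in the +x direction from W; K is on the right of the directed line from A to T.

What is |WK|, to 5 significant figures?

19.770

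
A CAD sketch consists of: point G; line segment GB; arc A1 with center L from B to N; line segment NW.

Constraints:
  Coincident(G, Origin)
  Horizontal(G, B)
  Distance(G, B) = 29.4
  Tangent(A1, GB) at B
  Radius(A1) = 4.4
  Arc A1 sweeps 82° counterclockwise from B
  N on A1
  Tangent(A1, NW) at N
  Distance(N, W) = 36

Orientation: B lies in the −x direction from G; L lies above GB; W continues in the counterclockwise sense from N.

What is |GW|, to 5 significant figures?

44.234

G is at the origin; G and B share the same y with |GB| = 29.4 and B on the −x side, so B = (-29.400, 0.0000). The tangent condition forces LB to be normal to GB, so L = B + (0, 4.4) = (-29.400, 4.4000). On A1, B sits at bearing -90° from L; an 82° counterclockwise sweep puts N at bearing -8°, so N = L + 4.4·(cos -8°, sin -8°) = (-25.043, 3.7876). Tangency of A1 to NW means the radius LN is perpendicular to NW, so NW runs along (−sin -8°, cos -8°); with |NW| = 36.0, W = (-20.033, 39.437). Then |GW| = |W − G| = 44.234.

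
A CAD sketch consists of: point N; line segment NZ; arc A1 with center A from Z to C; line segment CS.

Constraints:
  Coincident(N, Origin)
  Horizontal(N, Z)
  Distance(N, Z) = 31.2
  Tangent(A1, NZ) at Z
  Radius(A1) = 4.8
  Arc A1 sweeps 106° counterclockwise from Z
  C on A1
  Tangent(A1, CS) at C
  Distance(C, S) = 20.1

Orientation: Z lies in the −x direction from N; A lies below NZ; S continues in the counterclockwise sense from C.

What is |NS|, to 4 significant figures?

39.55

N is at the origin; NZ is horizontal with |NZ| = 31.2 and Z on the −x side, so Z = (-31.20, 0.000). Tangency of A1 to NZ means the radius AZ is perpendicular to NZ, so A = Z + (0, -4.8) = (-31.20, -4.800). On A1, Z sits at bearing 90° from A; a 106° counterclockwise sweep puts C at bearing 196°, so C = A + 4.8·(cos 196°, sin 196°) = (-35.81, -6.123). A1 meets CS tangentially, so AC is at right angles to CS, so CS runs along (−sin 196°, cos 196°); with |CS| = 20.1, S = (-30.27, -25.44). Then |NS| = |S − N| = 39.55.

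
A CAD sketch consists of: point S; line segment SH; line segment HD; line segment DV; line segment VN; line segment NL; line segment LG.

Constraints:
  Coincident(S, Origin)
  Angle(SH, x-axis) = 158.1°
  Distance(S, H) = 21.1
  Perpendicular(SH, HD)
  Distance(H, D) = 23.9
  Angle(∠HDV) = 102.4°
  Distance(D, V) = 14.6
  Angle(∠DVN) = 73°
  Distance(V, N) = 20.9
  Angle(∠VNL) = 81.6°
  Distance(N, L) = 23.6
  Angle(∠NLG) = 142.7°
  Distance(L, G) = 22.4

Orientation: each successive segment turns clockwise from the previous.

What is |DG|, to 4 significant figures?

25.19

∠VNL = 81.6° gives NL at 145.1° from the x-axis; with |NL| = 23.6, L = (-24.94, 22.43). ∠NLG = 142.7° gives LG at 107.8° from the x-axis; with |LG| = 22.4, G = (-31.79, 43.76). Then |DG| = |G − D| = 25.19.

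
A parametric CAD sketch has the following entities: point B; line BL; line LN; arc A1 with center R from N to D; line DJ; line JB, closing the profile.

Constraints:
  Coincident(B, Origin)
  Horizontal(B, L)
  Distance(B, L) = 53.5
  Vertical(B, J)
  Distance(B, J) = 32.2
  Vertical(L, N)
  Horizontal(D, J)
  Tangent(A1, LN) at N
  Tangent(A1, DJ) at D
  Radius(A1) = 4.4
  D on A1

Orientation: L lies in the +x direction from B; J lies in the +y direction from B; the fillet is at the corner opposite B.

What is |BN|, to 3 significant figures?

60.3

B is at the origin; BL is horizontal with |BL| = 53.5 and L on the +x side, so L = (53.5, 0.00). B and J share the same x with |BJ| = 32.2 and J on the +y side, so J = (0.00, 32.2). The virtual corner opposite B is at (53.5, 32.2). Since A1 is tangent to LN there, RN ⟂ LN and the tangent condition forces RD to be normal to DJ, with radius 4.4, so the center R sits 4.4 in from both sides at R = (49.1, 27.8). That places the tangent points at N = (53.5, 27.8) on LN and D = (49.1, 32.2) on DJ. Then |BN| = |N − B| = 60.3.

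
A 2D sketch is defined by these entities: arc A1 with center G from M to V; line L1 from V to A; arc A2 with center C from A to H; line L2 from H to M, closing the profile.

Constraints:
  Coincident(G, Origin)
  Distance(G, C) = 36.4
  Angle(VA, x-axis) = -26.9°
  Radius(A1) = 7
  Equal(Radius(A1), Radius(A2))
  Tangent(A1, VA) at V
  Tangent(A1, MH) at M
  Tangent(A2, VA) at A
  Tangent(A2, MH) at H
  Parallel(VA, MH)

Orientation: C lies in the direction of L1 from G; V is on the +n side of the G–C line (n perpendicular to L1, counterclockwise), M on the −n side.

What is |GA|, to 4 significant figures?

37.07

Tangency of A1 to both parallel lines with radius 7.0 puts V and M at G ± 7.0·n: V = (3.167, 6.243), M = (-3.167, -6.243). Equal radii place A and H the same way about C: A = C + 7.0·n = (35.63, -10.23), H = C − 7.0·n = (29.29, -22.71). Then |GA| = |A − G| = 37.07.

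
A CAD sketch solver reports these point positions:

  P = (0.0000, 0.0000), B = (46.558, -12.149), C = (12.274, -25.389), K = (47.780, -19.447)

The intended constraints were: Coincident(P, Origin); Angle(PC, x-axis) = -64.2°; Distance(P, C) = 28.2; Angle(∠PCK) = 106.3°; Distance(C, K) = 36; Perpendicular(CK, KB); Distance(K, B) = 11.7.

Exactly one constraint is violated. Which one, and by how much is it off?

Distance(K, B) = 11.7 — off by 4.30.

P = (0.00, 0.00) ✓; PC at -64.20° ✓; |PC| = 28.20 ✓; ∠PCK = 106.3° ✓; |CK| = 36.00 ✓; ∠(CK, KB) = 90.01° ✓; |KB| = 7.400 ✗.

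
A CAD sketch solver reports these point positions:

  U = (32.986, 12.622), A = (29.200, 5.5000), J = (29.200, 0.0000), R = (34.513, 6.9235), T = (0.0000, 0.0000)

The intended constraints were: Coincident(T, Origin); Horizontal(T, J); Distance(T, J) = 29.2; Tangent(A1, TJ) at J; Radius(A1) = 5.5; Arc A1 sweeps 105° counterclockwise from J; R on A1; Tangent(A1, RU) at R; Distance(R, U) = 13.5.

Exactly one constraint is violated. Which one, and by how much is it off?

Distance(R, U) = 13.5 — off by 7.60.

T = (0.00, 0.00) ✓; T.y = 0.00, J.y = 0.00 ✓; |TJ| = 29.20 ✓; ∠(AJ, JT) = 90.00° ✓; |AJ| = 5.500 ✓; bearing(A→R) − bearing(A→J) = 105.0° ✓; |AR| = 5.500 ✓; ∠(AR, RU) = 90.00° ✓; |RU| = 5.900 ✗.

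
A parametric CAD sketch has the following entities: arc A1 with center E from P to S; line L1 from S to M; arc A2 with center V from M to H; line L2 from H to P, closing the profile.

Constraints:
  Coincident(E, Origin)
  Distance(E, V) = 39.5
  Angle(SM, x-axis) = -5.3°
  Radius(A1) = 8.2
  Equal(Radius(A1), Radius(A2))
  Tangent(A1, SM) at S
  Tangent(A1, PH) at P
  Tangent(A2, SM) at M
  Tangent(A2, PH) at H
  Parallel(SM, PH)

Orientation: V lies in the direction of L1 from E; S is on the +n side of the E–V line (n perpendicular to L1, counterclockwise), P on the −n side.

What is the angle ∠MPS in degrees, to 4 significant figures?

67.45°

The slot axis is L1's direction at -5.3°, so u = (cos -5.3°, sin -5.3°) = (0.9957, -0.09237) and n = (−sin -5.3°, cos -5.3°) = (0.09237, 0.9957). E is at the origin and V lies 39.5 along u from E, so V = 39.5·u = (39.33, -3.649). Tangency of A1 to both parallel lines with radius 8.2 puts S and P at E ± 8.2·n: S = (0.7574, 8.165), P = (-0.7574, -8.165). Equal radii place M and H the same way about V: M = V + 8.2·n = (40.09, 4.516), H = V − 8.2·n = (38.57, -11.81). Then cos ∠MPS = PM·PS / (|PM||PS|), giving 67.45°.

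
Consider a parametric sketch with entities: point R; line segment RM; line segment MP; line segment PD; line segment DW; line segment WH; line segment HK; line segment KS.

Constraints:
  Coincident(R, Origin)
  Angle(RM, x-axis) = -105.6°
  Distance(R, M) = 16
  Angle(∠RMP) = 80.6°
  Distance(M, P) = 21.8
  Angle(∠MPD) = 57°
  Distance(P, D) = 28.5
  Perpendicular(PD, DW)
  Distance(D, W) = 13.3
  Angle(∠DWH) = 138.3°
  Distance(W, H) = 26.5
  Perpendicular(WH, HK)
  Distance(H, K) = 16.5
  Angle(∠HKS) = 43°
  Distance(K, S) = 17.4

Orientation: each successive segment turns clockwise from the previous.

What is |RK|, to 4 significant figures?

29.08

∠DWH = 138.3° gives WH at -99.70° from the x-axis; with |WH| = 26.5, H = (2.692, -28.50). WH is perpendicular to HK, so HK runs at 170.3°; with |HK| = 16.5, K = (-13.57, -25.71). Then |RK| = |K − R| = 29.08.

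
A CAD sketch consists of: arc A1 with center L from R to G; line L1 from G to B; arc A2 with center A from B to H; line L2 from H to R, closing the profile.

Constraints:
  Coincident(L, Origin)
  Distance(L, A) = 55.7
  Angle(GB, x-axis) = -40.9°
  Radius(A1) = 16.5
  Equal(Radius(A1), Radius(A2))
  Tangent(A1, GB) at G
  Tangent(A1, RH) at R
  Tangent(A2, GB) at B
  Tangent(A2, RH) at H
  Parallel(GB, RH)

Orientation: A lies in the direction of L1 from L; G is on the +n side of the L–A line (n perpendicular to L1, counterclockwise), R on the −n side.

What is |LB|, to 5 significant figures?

58.093

Tangency of A1 to both parallel lines with radius 16.5 puts G and R at L ± 16.5·n: G = (10.803, 12.472), R = (-10.803, -12.472). Equal radii place B and H the same way about A: B = A + 16.5·n = (52.904, -23.997), H = A − 16.5·n = (31.298, -48.941). Then |LB| = |B − L| = 58.093.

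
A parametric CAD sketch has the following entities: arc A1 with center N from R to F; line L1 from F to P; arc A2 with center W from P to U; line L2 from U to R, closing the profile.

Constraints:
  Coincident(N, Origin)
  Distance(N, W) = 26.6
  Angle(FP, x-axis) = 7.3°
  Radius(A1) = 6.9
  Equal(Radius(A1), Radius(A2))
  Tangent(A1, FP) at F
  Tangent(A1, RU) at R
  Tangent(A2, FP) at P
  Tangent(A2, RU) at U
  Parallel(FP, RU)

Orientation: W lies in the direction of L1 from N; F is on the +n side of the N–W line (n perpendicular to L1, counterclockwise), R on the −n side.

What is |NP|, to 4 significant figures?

27.48

The slot axis is L1's direction at 7.3°, so u = (cos 7.3°, sin 7.3°) = (0.9919, 0.1271) and n = (−sin 7.3°, cos 7.3°) = (-0.1271, 0.9919). N is at the origin and W lies 26.6 along u from N, so W = 26.6·u = (26.38, 3.380). Tangency of A1 to both parallel lines with radius 6.9 puts F and R at N ± 6.9·n: F = (-0.8767, 6.844), R = (0.8767, -6.844). Equal radii place P and U the same way about W: P = W + 6.9·n = (25.51, 10.22), U = W − 6.9·n = (27.26, -3.464). Then |NP| = |P − N| = 27.48.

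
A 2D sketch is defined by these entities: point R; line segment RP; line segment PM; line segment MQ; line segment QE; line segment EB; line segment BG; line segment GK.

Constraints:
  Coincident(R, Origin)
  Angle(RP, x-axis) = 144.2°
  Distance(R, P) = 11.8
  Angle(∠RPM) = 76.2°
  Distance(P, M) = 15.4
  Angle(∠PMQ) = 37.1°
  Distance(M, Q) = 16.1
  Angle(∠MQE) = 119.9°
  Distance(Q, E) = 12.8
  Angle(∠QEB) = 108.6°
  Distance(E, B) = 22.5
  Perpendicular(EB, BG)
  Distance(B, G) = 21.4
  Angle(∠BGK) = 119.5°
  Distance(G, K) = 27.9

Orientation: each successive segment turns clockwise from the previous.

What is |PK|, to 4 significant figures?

27.27

R is at the origin; RP runs at 144.2° with length 11.8, so P = (-9.571, 6.903). ∠RPM = 76.2° gives PM at 40.40° from the x-axis; with |PM| = 15.4, M = (2.157, 16.88). ∠PMQ = 37.1° gives MQ at -102.5° from the x-axis; with |MQ| = 16.1, Q = (-1.328, 1.165). ∠MQE = 119.9° gives QE at -162.6° from the x-axis; with |QE| = 12.8, E = (-13.54, -2.663). ∠QEB = 108.6° gives EB at 126.0° from the x-axis; with |EB| = 22.5, B = (-26.77, 15.54). EB is perpendicular to BG, so BG runs at 36.00°; with |BG| = 21.4, G = (-9.454, 28.12). ∠BGK = 119.5° gives GK at -24.50° from the x-axis; with |GK| = 27.9, K = (15.93, 16.55). Then |PK| = |K − P| = 27.27.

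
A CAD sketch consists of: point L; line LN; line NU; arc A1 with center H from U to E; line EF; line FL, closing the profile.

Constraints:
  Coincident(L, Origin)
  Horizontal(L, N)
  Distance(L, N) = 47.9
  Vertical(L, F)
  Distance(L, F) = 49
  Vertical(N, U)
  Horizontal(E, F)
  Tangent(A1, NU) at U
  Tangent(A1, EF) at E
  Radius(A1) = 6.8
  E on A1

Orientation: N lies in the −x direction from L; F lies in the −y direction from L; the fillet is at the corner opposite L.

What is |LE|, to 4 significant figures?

63.95

L is at the origin; LN is horizontal with |LN| = 47.9 and N on the −x side, so N = (-47.90, 0.000). L and F share the same x with |LF| = 49.0 and F on the −y side, so F = (0.000, -49.00). The virtual corner opposite L is at (-47.90, -49.00). Since A1 is tangent to NU there, HU ⟂ NU and the tangent condition forces HE to be normal to EF, with radius 6.8, so the center H sits 6.8 in from both sides at H = (-41.10, -42.20). That places the tangent points at U = (-47.90, -42.20) on NU and E = (-41.10, -49.00) on EF. Then |LE| = |E − L| = 63.95.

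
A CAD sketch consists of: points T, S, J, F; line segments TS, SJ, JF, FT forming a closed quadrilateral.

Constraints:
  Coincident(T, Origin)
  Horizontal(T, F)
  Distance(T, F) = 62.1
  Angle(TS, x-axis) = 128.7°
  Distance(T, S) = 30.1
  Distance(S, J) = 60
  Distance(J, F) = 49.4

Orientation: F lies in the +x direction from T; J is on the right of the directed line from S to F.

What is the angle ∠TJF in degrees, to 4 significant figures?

100.2°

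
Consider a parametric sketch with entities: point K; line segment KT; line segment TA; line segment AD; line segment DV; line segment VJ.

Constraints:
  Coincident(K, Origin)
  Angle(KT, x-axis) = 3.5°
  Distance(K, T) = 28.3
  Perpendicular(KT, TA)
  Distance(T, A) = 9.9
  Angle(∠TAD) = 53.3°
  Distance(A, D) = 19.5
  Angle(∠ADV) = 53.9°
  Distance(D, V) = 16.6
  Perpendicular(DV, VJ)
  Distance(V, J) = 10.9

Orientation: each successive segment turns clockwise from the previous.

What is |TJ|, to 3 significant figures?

5.09

K is at the origin; KT runs at 3.5° with length 28.3, so T = (28.2, 1.73). KT ⟂ TA, so TA runs at -86.5°; with |TA| = 9.9, A = (28.9, -8.15). ∠TAD = 53.3° gives AD at 147° from the x-axis; with |AD| = 19.5, D = (12.5, 2.52). ∠ADV = 53.9° gives DV at 20.7° from the x-axis; with |DV| = 16.6, V = (28.1, 8.39). The perpendicularity gives VJ at right angles to DV, so VJ runs at -69.3°; with |VJ| = 10.9, J = (31.9, -1.81). Then |TJ| = |J − T| = 5.09.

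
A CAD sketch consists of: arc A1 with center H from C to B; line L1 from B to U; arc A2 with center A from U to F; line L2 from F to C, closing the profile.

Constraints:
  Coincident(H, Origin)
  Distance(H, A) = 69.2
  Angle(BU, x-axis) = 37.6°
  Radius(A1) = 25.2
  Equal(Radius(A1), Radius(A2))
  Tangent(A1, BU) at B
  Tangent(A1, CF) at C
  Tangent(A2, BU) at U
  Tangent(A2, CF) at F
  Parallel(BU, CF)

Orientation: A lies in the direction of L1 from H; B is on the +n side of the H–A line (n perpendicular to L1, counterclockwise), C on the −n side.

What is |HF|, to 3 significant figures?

73.6

The slot axis is L1's direction at 37.6°, so u = (cos 37.6°, sin 37.6°) = (0.792, 0.610) and n = (−sin 37.6°, cos 37.6°) = (-0.610, 0.792). H is at the origin and A lies 69.2 along u from H, so A = 69.2·u = (54.8, 42.2). Tangency of A1 to both parallel lines with radius 25.2 puts B and C at H ± 25.2·n: B = (-15.4, 20.0), C = (15.4, -20.0). Equal radii place U and F the same way about A: U = A + 25.2·n = (39.5, 62.2), F = A − 25.2·n = (70.2, 22.3). Then |HF| = |F − H| = 73.6.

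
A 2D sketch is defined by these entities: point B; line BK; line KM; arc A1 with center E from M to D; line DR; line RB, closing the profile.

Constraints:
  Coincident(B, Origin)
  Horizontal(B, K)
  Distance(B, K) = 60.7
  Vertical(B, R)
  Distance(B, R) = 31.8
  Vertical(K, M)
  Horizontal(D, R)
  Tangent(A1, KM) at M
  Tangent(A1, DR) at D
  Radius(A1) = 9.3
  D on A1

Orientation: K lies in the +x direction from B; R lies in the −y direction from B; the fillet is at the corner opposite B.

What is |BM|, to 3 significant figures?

64.7

B is at the origin; B and K share the same y with |BK| = 60.7 and K on the +x side, so K = (60.7, 0.00). B and R share the same x with |BR| = 31.8 and R on the −y side, so R = (0.00, -31.8). The virtual corner opposite B is at (60.7, -31.8). The tangent condition forces EM to be normal to KM and since A1 is tangent to DR there, ED ⟂ DR, with radius 9.3, so the center E sits 9.3 in from both sides at E = (51.4, -22.5). That places the tangent points at M = (60.7, -22.5) on KM and D = (51.4, -31.8) on DR. Then |BM| = |M − B| = 64.7.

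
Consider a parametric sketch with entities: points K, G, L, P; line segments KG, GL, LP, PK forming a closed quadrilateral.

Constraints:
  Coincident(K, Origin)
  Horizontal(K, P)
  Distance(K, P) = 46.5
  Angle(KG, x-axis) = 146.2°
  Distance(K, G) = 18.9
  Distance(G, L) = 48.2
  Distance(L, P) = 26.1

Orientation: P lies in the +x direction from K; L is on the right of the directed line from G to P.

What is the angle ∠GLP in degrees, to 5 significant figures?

112.82°

K is at the origin; KP is horizontal with |KP| = 46.5 and P in +x, so P = (46.5, 0). KG runs at 146.2° with |KG| = 18.9, so G = (-15.706, 10.514). L is determined by |GL| = 48.2 and |LP| = 26.1 together: it lies at the intersection of circle(G, 48.2) and circle(P, 26.1). With |GP| = 63.088, the foot of the radical line on GP is 44.558 from G and the perpendicular offset is √(48.2² − 44.558²) = 18.381. Taking the right-of-GP solution: L = (25.166, -15.035).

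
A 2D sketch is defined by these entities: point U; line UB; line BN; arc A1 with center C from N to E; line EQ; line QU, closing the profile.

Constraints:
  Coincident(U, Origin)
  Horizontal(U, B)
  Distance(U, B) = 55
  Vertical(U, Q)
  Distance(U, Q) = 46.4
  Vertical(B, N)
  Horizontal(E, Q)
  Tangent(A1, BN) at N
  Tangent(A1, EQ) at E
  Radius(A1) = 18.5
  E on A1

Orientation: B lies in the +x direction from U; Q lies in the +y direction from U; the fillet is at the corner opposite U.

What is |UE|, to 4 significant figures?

59.04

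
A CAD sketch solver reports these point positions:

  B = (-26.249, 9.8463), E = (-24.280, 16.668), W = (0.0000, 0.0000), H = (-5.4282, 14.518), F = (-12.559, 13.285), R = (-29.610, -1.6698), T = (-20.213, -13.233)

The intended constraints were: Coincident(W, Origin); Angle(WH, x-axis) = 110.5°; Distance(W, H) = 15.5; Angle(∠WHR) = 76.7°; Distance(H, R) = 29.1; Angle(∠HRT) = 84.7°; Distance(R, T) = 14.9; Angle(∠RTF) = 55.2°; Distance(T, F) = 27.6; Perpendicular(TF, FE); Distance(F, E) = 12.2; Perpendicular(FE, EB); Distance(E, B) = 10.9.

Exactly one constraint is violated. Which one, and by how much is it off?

Distance(E, B) = 10.9 — off by 3.80.

W = (0.00, 0.00) ✓; WH at 110.5° ✓; |WH| = 15.50 ✓; ∠WHR = 76.70° ✓; |HR| = 29.10 ✓; ∠HRT = 84.70° ✓; |RT| = 14.90 ✓; ∠RTF = 55.20° ✓; |TF| = 27.60 ✓; ∠(TF, FE) = 90.00° ✓; |FE| = 12.20 ✓; ∠(FE, EB) = 90.00° ✓; |EB| = 7.100 ✗.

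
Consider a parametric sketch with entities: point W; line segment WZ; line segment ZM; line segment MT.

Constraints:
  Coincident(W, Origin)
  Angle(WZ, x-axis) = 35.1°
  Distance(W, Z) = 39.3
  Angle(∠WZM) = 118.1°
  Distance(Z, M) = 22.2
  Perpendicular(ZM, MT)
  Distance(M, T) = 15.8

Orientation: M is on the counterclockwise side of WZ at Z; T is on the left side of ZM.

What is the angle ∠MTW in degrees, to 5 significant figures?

114.87°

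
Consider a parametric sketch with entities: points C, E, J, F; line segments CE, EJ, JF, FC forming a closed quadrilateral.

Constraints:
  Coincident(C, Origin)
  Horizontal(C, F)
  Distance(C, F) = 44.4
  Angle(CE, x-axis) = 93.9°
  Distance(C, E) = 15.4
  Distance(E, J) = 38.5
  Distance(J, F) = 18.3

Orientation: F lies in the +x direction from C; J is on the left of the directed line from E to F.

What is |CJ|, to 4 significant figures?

41.07

Checks: |EJ| = 38.50 ✓; |JF| = 18.30 ✓.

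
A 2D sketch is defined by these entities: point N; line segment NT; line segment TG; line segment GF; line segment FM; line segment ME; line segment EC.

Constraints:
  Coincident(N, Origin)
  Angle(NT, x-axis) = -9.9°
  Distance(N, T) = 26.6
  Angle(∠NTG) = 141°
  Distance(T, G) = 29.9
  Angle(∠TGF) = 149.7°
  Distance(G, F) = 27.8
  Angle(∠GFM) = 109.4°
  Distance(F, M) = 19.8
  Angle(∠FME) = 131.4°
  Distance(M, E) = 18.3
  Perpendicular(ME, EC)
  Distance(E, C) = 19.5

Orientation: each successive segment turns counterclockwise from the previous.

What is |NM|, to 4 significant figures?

72.78

N is at the origin; NT runs at -9.9° with length 26.6, so T = (26.20, -4.573). ∠NTG = 141.0° gives TG at 29.10° from the x-axis; with |TG| = 29.9, G = (52.33, 9.968). ∠TGF = 149.7° gives GF at 59.40° from the x-axis; with |GF| = 27.8, F = (66.48, 33.90). ∠GFM = 109.4° gives FM at 130.0° from the x-axis; with |FM| = 19.8, M = (53.75, 49.06). Then |NM| = |M − N| = 72.78.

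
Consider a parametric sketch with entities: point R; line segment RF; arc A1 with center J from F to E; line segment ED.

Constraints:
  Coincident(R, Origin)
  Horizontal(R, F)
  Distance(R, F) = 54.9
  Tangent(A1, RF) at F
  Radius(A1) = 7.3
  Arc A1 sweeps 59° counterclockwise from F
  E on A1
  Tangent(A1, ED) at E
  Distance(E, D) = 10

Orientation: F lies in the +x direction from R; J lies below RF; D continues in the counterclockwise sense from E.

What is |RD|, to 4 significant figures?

45.15

R is at the origin; RF is horizontal with |RF| = 54.9 and F on the +x side, so F = (54.90, 0.000). Since A1 is tangent to RF there, JF ⟂ RF, so J = F + (0, -7.3) = (54.90, -7.300). On A1, F sits at bearing 90° from J; a 59° counterclockwise sweep puts E at bearing 149°, so E = J + 7.3·(cos 149°, sin 149°) = (48.64, -3.540). Since A1 is tangent to ED there, JE ⟂ ED, so ED runs along (−sin 149°, cos 149°); with |ED| = 10.0, D = (43.49, -12.11). Then |RD| = |D − R| = 45.15.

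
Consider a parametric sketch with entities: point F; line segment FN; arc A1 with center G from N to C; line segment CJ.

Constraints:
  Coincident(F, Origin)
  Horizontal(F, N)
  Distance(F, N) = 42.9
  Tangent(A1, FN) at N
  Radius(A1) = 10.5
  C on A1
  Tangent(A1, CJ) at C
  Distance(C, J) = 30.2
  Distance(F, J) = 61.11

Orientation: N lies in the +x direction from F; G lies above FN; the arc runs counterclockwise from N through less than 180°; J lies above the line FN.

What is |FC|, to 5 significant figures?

54.650

F is at the origin; FN is horizontal with |FN| = 42.9 and N on the +x side, so N = (42.900, 0.0000). The tangent condition forces GN to be normal to FN, so G = N + (0, 10.5) = (42.900, 10.500). Since GC ⟂ CJ (tangency), |GJ| = √(10.5² + 30.2²) = 31.973 regardless of where C sits on A1. So J lies on both circle(F, 61.11) and circle(G, 31.973); the above-FN intersection is J = (43.954, 42.456). C is the foot of the tangent from J: C = (52.926, 13.619).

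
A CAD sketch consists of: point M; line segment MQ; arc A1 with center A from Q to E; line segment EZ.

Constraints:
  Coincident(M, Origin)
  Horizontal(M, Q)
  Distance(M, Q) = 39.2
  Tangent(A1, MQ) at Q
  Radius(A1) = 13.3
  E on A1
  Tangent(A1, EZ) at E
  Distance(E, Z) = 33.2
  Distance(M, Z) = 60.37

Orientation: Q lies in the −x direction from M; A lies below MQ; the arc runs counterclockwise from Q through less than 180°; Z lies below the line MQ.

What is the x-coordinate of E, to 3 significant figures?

-51.0

Checks: |AE| = 13.30 ✓; ∠(AE, EZ) = 90.00° ✓; |EZ| = 33.20 ✓; |MZ| = 60.37 ✓.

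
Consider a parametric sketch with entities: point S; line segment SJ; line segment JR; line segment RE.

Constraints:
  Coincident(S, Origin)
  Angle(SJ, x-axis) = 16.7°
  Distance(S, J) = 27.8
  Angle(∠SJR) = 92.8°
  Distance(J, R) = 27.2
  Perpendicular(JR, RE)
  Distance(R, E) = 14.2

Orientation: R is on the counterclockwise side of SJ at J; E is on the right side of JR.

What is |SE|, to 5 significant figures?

50.762

S is at the origin; SJ runs at 16.7° with length 27.8, so J = 27.8·(cos 16.7°, sin 16.7°) = (26.627, 7.9886). ∠SJR = 92.8°, so JR runs at 16.7° + (180° − 92.8°) = 103.90° from the x-axis; with |JR| = 27.2, R = J + 27.2·(cos 103.90°, sin 103.90°) = (20.093, 34.392). The perpendicularity gives RE at right angles to JR; with |RE| = 14.2 on the right of JR, E = R + 14.2·(0.97072, 0.24023) = (33.877, 37.803). Then |SE| = |E − S| = 50.762.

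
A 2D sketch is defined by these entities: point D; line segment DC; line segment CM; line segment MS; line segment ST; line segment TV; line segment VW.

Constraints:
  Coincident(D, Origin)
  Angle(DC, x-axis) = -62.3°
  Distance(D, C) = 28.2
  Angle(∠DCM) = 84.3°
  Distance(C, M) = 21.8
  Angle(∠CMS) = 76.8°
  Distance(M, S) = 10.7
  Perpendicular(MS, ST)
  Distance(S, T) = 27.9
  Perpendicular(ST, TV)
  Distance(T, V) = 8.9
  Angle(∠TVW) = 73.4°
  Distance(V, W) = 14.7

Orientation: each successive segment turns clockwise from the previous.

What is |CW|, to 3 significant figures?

7.48

D is at the origin; DC runs at -62.3° with length 28.2, so C = (13.1, -25.0). ∠DCM = 84.3° gives CM at -158° from the x-axis; with |CM| = 21.8, M = (-7.10, -33.1). ∠CMS = 76.8° gives MS at 98.8° from the x-axis; with |MS| = 10.7, S = (-8.74, -22.6). MS is perpendicular to ST, so ST runs at 8.80°; with |ST| = 27.9, T = (18.8, -18.3). ST is perpendicular to TV, so TV runs at -81.2°; with |TV| = 8.9, V = (20.2, -27.1). ∠TVW = 73.4° gives VW at 172° from the x-axis; with |VW| = 14.7, W = (5.63, -25.1). Then |CW| = |W − C| = 7.48.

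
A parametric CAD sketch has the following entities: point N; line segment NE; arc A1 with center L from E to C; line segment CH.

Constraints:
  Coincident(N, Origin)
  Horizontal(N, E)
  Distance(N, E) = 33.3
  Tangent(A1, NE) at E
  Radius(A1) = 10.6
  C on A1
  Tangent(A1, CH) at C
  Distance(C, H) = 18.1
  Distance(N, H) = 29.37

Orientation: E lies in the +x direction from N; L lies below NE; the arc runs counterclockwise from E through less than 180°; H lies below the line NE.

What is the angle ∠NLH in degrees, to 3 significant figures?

57.0°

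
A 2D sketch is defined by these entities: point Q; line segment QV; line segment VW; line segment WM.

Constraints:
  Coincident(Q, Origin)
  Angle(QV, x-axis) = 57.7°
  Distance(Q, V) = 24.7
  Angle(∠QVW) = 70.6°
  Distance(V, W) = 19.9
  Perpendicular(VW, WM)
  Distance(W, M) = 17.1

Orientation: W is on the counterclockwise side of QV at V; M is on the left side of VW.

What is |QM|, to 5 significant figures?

13.236

∠QVW = 70.6°, so VW runs at 57.7° + (180° − 70.6°) = 167.10° from the x-axis; with |VW| = 19.9, W = V + 19.9·(cos 167.10°, sin 167.10°) = (-6.1992, 25.321). The perpendicularity gives WM at right angles to VW; with |WM| = 17.1 on the left of VW, M = W + 17.1·(-0.22325, -0.97476) = (-10.017, 8.6522). Then |QM| = |M − Q| = 13.236.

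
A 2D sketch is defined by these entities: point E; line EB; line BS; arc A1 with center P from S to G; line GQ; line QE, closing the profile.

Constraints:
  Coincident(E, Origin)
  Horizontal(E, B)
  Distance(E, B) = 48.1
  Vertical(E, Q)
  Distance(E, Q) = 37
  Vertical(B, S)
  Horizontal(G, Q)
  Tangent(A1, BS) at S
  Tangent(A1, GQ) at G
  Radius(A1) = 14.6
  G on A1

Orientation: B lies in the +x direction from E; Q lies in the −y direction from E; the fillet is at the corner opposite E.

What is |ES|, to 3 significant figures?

53.1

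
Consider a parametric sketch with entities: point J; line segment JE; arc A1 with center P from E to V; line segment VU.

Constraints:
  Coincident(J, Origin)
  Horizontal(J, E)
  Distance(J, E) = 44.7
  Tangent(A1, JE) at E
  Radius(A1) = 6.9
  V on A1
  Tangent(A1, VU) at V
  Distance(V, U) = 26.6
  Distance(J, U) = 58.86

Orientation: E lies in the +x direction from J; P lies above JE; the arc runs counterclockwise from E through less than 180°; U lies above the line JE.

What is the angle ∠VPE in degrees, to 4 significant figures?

97.83°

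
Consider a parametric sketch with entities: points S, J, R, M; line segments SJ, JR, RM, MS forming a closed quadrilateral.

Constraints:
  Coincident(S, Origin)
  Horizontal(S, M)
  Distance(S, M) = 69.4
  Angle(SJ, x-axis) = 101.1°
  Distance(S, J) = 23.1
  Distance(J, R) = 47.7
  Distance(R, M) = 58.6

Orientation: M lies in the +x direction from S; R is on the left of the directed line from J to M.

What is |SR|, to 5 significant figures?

60.020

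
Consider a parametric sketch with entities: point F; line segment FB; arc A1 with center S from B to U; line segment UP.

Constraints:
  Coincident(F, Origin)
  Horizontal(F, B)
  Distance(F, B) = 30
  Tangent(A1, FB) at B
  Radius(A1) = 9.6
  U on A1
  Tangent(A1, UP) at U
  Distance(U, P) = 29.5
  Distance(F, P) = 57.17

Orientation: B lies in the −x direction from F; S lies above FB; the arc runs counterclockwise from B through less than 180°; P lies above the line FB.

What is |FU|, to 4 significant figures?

28.01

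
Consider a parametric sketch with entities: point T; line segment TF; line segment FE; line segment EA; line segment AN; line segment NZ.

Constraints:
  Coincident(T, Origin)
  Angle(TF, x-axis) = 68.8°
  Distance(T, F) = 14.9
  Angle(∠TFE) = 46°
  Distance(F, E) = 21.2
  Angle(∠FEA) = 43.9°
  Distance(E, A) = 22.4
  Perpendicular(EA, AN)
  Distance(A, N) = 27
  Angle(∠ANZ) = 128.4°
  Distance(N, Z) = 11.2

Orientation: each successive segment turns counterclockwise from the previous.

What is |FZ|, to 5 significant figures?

19.328

T is at the origin; TF runs at 68.8° with length 14.9, so F = (5.3882, 13.892). ∠TFE = 46.0° gives FE at -157.20° from the x-axis; with |FE| = 21.2, E = (-14.155, 5.6763). ∠FEA = 43.9° gives EA at -21.100° from the x-axis; with |EA| = 22.4, A = (6.7429, -2.3876). EA ⟂ AN, so AN runs at 68.900°; with |AN| = 27.0, N = (16.463, 22.802). ∠ANZ = 128.4° gives NZ at 120.50° from the x-axis; with |NZ| = 11.2, Z = (10.778, 32.452). Then |FZ| = |Z − F| = 19.328.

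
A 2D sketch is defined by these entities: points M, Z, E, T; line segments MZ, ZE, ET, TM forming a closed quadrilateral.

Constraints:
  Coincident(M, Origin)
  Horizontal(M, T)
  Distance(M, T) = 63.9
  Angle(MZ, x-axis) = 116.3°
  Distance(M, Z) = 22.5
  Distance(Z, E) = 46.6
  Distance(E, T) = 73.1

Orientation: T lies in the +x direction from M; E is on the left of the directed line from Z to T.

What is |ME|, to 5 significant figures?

60.050

Checks: |ZE| = 46.60 ✓; |ET| = 73.10 ✓.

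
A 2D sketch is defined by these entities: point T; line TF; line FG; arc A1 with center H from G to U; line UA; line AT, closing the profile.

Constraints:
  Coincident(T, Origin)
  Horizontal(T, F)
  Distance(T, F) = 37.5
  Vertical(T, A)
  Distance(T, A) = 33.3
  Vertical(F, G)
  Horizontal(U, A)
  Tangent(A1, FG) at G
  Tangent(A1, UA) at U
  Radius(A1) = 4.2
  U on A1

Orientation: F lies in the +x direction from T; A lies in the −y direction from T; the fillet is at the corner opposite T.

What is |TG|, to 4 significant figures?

47.47

T is at the origin; TF is horizontal with |TF| = 37.5 and F on the +x side, so F = (37.50, 0.000). T and A share the same x with |TA| = 33.3 and A on the −y side, so A = (0.000, -33.30). The virtual corner opposite T is at (37.50, -33.30). Since A1 is tangent to FG there, HG ⟂ FG and the tangent condition forces HU to be normal to UA, with radius 4.2, so the center H sits 4.2 in from both sides at H = (33.30, -29.10). That places the tangent points at G = (37.50, -29.10) on FG and U = (33.30, -33.30) on UA. Then |TG| = |G − T| = 47.47.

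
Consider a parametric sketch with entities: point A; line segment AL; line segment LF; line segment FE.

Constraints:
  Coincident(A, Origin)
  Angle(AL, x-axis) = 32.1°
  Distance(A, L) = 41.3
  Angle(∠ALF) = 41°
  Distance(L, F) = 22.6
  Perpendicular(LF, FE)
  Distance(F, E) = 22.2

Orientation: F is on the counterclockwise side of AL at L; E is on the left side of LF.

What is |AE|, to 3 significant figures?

9.87

A is at the origin; AL runs at 32.1° with length 41.3, so L = 41.3·(cos 32.1°, sin 32.1°) = (35.0, 21.9). ∠ALF = 41.0°, so LF runs at 32.1° + (180° − 41.0°) = 171° from the x-axis; with |LF| = 22.6, F = L + 22.6·(cos 171°, sin 171°) = (12.7, 25.4). LF ⟂ FE; with |FE| = 22.2 on the left of LF, E = F + 22.2·(-0.155, -0.988) = (9.22, 3.51). Then |AE| = |E − A| = 9.87.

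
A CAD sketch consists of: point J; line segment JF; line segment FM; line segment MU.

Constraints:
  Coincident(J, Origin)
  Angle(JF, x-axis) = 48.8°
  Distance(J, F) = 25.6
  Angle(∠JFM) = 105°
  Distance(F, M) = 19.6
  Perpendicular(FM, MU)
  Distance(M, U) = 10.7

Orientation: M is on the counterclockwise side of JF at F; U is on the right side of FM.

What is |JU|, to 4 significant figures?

44.08

J is at the origin; JF runs at 48.8° with length 25.6, so F = 25.6·(cos 48.8°, sin 48.8°) = (16.86, 19.26). ∠JFM = 105.0°, so FM runs at 48.8° + (180° − 105.0°) = 123.8° from the x-axis; with |FM| = 19.6, M = F + 19.6·(cos 123.8°, sin 123.8°) = (5.959, 35.55). FM is perpendicular to MU; with |MU| = 10.7 on the right of FM, U = M + 10.7·(0.8310, 0.5563) = (14.85, 41.50). Then |JU| = |U − J| = 44.08.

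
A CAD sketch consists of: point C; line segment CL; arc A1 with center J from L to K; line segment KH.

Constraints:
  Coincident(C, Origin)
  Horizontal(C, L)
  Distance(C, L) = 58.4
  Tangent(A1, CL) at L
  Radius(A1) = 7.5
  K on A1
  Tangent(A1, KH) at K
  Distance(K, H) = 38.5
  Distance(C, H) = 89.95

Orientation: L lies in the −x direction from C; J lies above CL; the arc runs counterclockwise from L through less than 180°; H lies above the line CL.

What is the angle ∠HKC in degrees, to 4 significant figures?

149.2°

Checks: C.y = 0.00, L.y = 0.00 ✓; |JK| = 7.500 ✓; ∠(JK, KH) = 90.00° ✓; |KH| = 38.50 ✓; |CH| = 89.95 ✓.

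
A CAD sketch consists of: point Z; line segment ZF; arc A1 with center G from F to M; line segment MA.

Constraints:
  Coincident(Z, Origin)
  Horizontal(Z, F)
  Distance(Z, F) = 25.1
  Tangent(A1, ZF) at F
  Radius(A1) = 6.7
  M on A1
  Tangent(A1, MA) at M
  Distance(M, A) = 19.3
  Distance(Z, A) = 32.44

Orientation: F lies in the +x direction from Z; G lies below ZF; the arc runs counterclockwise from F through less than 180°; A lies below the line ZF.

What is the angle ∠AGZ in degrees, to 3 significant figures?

87.8°

Z is at the origin; Z and F share the same y with |ZF| = 25.1 and F on the +x side, so F = (25.1, 0.00). A1 meets ZF tangentially, so GF is at right angles to ZF, so G = F + (0, -6.7) = (25.1, -6.70). Since GM ⟂ MA (tangency), |GA| = √(6.7² + 19.3²) = 20.4 regardless of where M sits on A1. So A lies on both circle(Z, 32.44) and circle(G, 20.4); the below-ZF intersection is A = (19.1, -26.2). M is the foot of the tangent from A: M = (18.4, -6.94).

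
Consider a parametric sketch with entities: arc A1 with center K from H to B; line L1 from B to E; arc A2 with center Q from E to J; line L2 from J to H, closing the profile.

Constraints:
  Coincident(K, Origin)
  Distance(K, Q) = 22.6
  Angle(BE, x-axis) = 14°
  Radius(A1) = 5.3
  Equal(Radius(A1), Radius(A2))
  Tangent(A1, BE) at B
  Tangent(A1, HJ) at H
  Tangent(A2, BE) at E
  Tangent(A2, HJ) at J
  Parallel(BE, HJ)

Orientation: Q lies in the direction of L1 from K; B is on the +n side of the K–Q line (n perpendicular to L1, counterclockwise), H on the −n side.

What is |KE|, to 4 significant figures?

23.21

The slot axis is L1's direction at 14.0°, so u = (cos 14.0°, sin 14.0°) = (0.9703, 0.2419) and n = (−sin 14.0°, cos 14.0°) = (-0.2419, 0.9703). K is at the origin and Q lies 22.6 along u from K, so Q = 22.6·u = (21.93, 5.467). Tangency of A1 to both parallel lines with radius 5.3 puts B and H at K ± 5.3·n: B = (-1.282, 5.143), H = (1.282, -5.143). Equal radii place E and J the same way about Q: E = Q + 5.3·n = (20.65, 10.61), J = Q − 5.3·n = (23.21, 0.3249). Then |KE| = |E − K| = 23.21.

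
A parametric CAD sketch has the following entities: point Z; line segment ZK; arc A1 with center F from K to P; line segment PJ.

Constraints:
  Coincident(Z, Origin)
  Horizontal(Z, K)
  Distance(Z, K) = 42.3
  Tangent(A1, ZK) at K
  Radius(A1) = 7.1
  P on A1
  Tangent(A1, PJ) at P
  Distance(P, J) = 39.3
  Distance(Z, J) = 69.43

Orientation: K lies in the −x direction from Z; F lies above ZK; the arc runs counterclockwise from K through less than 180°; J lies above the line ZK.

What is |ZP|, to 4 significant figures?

37.23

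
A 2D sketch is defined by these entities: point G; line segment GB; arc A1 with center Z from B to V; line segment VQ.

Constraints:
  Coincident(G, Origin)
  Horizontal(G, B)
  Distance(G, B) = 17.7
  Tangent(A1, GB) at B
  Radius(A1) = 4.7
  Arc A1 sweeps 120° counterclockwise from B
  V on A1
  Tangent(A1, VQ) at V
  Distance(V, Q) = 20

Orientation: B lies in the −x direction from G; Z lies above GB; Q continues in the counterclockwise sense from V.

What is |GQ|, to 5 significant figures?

33.945

G is at the origin; G and B share the same y with |GB| = 17.7 and B on the −x side, so B = (-17.700, 0.0000). The tangent condition forces ZB to be normal to GB, so Z = B + (0, 4.7) = (-17.700, 4.7000). On A1, B sits at bearing -90° from Z; a 120° counterclockwise sweep puts V at bearing 30°, so V = Z + 4.7·(cos 30°, sin 30°) = (-13.630, 7.0500). A1 meets VQ tangentially, so ZV is at right angles to VQ, so VQ runs along (−sin 30°, cos 30°); with |VQ| = 20.0, Q = (-23.630, 24.371). Then |GQ| = |Q − G| = 33.945.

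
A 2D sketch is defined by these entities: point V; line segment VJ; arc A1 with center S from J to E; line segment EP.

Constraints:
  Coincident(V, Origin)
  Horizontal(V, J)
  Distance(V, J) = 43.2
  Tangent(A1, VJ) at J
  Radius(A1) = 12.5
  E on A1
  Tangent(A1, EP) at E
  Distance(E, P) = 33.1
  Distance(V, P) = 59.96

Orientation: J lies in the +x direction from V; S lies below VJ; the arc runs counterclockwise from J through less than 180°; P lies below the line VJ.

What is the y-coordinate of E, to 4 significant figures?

-14.74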